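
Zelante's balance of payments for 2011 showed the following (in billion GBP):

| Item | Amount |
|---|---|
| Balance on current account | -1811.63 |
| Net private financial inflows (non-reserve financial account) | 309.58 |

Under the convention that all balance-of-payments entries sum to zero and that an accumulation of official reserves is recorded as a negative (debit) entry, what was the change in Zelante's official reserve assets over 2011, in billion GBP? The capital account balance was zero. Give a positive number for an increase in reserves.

Official reserve transactions balance = -((-1811.63) + 309.58) = 1502.05
An accumulation of reserves is recorded as a debit (negative entry), so the change in the stock of reserves is the negative of that balance.
Change in official reserves = -(1502.05) = -1502.05

-1502.05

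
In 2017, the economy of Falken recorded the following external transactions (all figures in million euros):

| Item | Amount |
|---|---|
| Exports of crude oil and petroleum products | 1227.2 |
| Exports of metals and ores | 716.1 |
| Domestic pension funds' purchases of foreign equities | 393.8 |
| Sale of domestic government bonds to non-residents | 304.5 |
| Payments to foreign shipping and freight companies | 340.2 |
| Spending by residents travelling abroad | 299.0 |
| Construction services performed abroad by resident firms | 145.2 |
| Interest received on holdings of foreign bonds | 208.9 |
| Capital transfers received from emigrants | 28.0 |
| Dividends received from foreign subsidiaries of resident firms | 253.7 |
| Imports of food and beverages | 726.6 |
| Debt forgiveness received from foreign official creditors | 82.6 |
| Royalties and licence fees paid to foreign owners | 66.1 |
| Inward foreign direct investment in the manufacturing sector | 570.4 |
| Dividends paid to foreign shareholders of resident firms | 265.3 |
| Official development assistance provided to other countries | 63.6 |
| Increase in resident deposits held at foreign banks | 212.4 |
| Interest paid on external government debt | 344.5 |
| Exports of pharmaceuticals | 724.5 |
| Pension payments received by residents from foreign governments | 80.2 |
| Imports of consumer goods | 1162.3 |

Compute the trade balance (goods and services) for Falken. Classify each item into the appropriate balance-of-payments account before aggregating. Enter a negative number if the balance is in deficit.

Goods: 724.5 + 716.1 - 1162.3 + 1227.2 - 726.6 = 778.9
Services: -66.1 + 145.2 - 299.0 - 340.2 = -560.1
Trade balance = 778.9 + (-560.1) = 218.8
(Excluded from the trade balance — financial account: domestic pension funds' purchases of foreign equities 393.8, sale of domestic government bonds to non-residents 304.5, inward foreign direct investment in the manufacturing sector 570.4, increase in resident deposits held at foreign banks 212.4; primary income: interest received on holdings of foreign bonds 208.9, dividends received from foreign subsidiaries of resident firms 253.7, dividends paid to foreign shareholders of resident firms 265.3, interest paid on external government debt 344.5; capital account: capital transfers received from emigrants 28.0, debt forgiveness received from foreign official creditors 82.6; secondary income: official development assistance provided to other countries 63.6, pension payments received by residents from foreign governments 80.2.)

218.8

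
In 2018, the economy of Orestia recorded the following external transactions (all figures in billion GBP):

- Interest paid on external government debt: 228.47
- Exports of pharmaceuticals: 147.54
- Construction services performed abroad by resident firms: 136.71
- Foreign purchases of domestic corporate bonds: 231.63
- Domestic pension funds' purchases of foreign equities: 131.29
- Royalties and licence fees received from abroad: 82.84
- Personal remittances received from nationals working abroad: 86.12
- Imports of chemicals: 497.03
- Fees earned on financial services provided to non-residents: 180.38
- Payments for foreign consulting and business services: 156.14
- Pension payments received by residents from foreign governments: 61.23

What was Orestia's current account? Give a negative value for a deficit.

Goods: -497.03 + 147.54 = -349.49
Services: 82.84 + 180.38 + 136.71 - 156.14 = 243.79
Primary income: -228.47
Secondary income: 61.23 + 86.12 = 147.35
Current account = (-349.49) + 243.79 + (-228.47) + 147.35 = -186.82
(Excluded from the current account — financial account: foreign purchases of domestic corporate bonds 231.63, domestic pension funds' purchases of foreign equities 131.29.)

-186.82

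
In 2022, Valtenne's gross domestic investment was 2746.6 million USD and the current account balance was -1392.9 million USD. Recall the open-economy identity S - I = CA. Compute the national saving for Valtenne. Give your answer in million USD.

1353.7

S - I = CA (net lending to the rest of the world).
S = I + CA = 2746.6 + (-1392.9) = 1353.7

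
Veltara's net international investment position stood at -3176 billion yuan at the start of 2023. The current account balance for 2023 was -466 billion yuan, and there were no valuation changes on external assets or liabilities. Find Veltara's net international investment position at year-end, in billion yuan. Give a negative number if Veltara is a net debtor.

With no valuation effects, change in NIIP = current account = -466
End-of-year NIIP = -3176 + (-466) = -3642

-3642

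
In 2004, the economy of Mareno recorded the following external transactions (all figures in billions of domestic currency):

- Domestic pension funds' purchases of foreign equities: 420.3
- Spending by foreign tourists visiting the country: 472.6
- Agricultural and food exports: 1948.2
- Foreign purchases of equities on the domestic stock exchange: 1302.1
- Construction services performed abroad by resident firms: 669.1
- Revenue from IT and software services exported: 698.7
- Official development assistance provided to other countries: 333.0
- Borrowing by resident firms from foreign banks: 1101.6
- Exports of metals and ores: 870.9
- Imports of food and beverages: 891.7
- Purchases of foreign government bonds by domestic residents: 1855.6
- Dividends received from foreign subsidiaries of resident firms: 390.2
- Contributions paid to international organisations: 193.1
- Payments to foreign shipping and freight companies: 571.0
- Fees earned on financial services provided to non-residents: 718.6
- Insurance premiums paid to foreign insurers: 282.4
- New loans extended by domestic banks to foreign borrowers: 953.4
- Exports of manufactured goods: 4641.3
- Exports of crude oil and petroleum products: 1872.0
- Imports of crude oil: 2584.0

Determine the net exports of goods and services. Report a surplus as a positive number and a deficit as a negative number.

Goods: 870.9 + 1872.0 + 4641.3 + 1948.2 - 2584.0 - 891.7 = 5856.7
Services: 669.1 + 718.6 + 698.7 + 472.6 - 282.4 - 571.0 = 1705.6
Trade balance = 5856.7 + 1705.6 = 7562.3
(Excluded from the trade balance — financial account: domestic pension funds' purchases of foreign equities 420.3, foreign purchases of equities on the domestic stock exchange 1302.1, borrowing by resident firms from foreign banks 1101.6, purchases of foreign government bonds by domestic residents 1855.6, new loans extended by domestic banks to foreign borrowers 953.4; secondary income: official development assistance provided to other countries 333.0, contributions paid to international organisations 193.1; primary income: dividends received from foreign subsidiaries of resident firms 390.2.)

7562.3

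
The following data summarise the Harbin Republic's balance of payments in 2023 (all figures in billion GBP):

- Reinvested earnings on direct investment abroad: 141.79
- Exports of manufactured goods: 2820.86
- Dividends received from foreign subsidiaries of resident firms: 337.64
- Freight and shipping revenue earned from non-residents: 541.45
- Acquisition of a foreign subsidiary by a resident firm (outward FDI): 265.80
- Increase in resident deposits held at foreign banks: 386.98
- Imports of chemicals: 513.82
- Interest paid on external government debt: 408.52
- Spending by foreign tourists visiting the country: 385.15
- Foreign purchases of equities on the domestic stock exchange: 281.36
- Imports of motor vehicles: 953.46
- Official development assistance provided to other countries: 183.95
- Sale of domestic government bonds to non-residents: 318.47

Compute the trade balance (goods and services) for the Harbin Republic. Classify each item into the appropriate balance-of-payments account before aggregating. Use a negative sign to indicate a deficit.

2280.18

Goods: -953.46 + 2820.86 - 513.82 = 1353.58
Services: 541.45 + 385.15 = 926.60
Trade balance = 1353.58 + 926.60 = 2280.18
(Excluded from the trade balance — primary income: reinvested earnings on direct investment abroad 141.79, dividends received from foreign subsidiaries of resident firms 337.64, interest paid on external government debt 408.52; financial account: acquisition of a foreign subsidiary by a resident firm (outward FDI) 265.80, increase in resident deposits held at foreign banks 386.98, foreign purchases of equities on the domestic stock exchange 281.36, sale of domestic government bonds to non-residents 318.47; secondary income: official development assistance provided to other countries 183.95.)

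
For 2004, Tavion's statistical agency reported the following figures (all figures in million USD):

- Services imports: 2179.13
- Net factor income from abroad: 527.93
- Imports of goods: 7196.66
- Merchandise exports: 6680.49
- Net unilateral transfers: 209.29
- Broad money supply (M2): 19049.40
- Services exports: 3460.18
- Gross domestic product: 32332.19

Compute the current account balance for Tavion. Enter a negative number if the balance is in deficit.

Goods balance = 6680.49 - 7196.66 = -516.17
Services balance = 3460.18 - 2179.13 = 1281.05
Trade balance (goods + services) = -516.17 + 1281.05 = 764.88
Net primary income = 527.93
Net secondary income = 209.29
Current account = 764.88 + 527.93 + 209.29 = 1502.10

1502.10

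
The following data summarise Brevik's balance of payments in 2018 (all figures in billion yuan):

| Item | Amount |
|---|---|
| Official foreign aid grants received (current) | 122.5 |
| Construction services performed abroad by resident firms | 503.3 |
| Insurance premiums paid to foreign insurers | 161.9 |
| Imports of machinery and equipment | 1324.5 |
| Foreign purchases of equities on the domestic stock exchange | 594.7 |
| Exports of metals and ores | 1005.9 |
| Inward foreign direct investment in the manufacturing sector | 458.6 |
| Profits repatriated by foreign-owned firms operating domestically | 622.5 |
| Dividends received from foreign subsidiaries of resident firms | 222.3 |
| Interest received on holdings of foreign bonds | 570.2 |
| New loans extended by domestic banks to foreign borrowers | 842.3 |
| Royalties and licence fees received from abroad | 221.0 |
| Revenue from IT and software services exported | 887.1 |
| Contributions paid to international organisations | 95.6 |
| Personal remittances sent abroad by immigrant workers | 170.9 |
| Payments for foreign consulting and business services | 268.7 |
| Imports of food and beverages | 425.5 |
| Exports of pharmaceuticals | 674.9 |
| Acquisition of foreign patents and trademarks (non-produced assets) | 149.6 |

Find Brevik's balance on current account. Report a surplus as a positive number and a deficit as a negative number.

1137.6

Goods: -425.5 + 674.9 + 1005.9 - 1324.5 = -69.2
Services: -268.7 + 887.1 + 503.3 - 161.9 + 221.0 = 1180.8
Primary income: -622.5 + 570.2 + 222.3 = 170.0
Secondary income: 122.5 - 170.9 - 95.6 = -144.0
Current account = (-69.2) + 1180.8 + 170.0 + (-144.0) = 1137.6
(Excluded from the current account — financial account: foreign purchases of equities on the domestic stock exchange 594.7, inward foreign direct investment in the manufacturing sector 458.6, new loans extended by domestic banks to foreign borrowers 842.3; capital account: acquisition of foreign patents and trademarks (non-produced assets) 149.6.)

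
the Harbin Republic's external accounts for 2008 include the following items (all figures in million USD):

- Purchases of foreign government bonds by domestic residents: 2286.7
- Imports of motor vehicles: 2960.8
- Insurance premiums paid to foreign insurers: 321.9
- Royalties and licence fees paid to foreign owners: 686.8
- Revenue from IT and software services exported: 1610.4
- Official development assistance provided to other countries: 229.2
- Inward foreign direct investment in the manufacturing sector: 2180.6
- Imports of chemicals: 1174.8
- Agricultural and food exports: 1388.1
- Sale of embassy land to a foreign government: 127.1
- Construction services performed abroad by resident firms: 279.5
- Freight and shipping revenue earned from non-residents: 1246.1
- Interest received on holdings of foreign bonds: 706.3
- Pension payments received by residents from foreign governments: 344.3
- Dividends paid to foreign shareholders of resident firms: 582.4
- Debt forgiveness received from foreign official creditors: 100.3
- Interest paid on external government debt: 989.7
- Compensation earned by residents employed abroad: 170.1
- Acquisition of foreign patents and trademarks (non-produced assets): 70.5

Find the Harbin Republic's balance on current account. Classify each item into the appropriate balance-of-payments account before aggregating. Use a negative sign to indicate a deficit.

-1200.8

Goods: -2960.8 - 1174.8 + 1388.1 = -2747.5
Services: 1610.4 - 321.9 - 686.8 + 1246.1 + 279.5 = 2127.3
Primary income: -582.4 + 170.1 + 706.3 - 989.7 = -695.7
Secondary income: -229.2 + 344.3 = 115.1
Current account = (-2747.5) + 2127.3 + (-695.7) + 115.1 = -1200.8
(Excluded from the current account — financial account: purchases of foreign government bonds by domestic residents 2286.7, inward foreign direct investment in the manufacturing sector 2180.6; capital account: sale of embassy land to a foreign government 127.1, debt forgiveness received from foreign official creditors 100.3, acquisition of foreign patents and trademarks (non-produced assets) 70.5.)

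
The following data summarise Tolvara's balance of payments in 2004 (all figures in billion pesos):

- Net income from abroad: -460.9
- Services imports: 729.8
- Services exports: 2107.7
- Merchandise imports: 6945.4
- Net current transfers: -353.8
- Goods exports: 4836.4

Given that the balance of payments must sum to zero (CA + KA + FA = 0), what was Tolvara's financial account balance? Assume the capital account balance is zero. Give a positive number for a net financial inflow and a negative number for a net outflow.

Goods balance = 4836.4 - 6945.4 = -2109.0
Services balance = 2107.7 - 729.8 = 1377.9
Trade balance (goods + services) = -2109.0 + 1377.9 = -731.1
Net primary income = -460.9
Net secondary income = -353.8
Current account = -731.1 + (-460.9) + (-353.8) = -1545.8
Financial account = -(-1545.8) = 1545.8

1545.8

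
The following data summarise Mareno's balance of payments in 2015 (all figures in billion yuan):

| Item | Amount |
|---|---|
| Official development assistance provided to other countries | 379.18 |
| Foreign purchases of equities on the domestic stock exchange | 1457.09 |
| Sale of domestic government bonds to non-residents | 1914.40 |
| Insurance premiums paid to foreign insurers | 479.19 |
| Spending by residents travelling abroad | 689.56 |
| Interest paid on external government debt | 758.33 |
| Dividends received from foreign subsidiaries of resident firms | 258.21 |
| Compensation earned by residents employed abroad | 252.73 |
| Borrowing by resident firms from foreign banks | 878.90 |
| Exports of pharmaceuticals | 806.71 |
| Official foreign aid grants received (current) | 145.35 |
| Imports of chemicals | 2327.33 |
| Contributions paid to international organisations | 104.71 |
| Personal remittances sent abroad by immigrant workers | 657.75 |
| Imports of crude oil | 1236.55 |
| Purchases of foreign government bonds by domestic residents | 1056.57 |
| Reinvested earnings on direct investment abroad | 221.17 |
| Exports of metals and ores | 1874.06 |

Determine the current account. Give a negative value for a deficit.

-3074.37

Goods: 806.71 - 1236.55 + 1874.06 - 2327.33 = -883.11
Services: -479.19 - 689.56 = -1168.75
Primary income: 221.17 - 758.33 + 252.73 + 258.21 = -26.22
Secondary income: -379.18 - 657.75 - 104.71 + 145.35 = -996.29
Current account = (-883.11) + (-1168.75) + (-26.22) + (-996.29) = -3074.37
(Excluded from the current account — financial account: foreign purchases of equities on the domestic stock exchange 1457.09, sale of domestic government bonds to non-residents 1914.40, borrowing by resident firms from foreign banks 878.90, purchases of foreign government bonds by domestic residents 1056.57.)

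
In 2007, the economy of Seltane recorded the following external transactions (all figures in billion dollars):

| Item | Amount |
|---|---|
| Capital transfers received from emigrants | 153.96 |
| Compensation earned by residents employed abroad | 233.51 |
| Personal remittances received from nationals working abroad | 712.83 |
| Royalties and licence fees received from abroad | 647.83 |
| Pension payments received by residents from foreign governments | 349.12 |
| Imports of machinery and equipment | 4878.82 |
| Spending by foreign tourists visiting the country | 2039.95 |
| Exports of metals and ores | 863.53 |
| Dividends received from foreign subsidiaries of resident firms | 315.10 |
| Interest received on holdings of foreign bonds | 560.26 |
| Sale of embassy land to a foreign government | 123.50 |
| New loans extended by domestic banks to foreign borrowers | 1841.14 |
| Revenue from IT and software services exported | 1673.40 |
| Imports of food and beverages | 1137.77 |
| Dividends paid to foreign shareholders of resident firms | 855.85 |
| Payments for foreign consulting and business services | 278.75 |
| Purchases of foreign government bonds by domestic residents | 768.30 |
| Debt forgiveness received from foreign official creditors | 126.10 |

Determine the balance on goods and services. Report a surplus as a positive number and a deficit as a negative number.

Goods: -1137.77 + 863.53 - 4878.82 = -5153.06
Services: 1673.40 + 647.83 + 2039.95 - 278.75 = 4082.43
Trade balance = -5153.06 + 4082.43 = -1070.63
(Excluded from the trade balance — capital account: capital transfers received from emigrants 153.96, sale of embassy land to a foreign government 123.50, debt forgiveness received from foreign official creditors 126.10; primary income: compensation earned by residents employed abroad 233.51, dividends received from foreign subsidiaries of resident firms 315.10, interest received on holdings of foreign bonds 560.26, dividends paid to foreign shareholders of resident firms 855.85; secondary income: personal remittances received from nationals working abroad 712.83, pension payments received by residents from foreign governments 349.12; financial account: new loans extended by domestic banks to foreign borrowers 1841.14, purchases of foreign government bonds by domestic residents 768.30.)

-1070.63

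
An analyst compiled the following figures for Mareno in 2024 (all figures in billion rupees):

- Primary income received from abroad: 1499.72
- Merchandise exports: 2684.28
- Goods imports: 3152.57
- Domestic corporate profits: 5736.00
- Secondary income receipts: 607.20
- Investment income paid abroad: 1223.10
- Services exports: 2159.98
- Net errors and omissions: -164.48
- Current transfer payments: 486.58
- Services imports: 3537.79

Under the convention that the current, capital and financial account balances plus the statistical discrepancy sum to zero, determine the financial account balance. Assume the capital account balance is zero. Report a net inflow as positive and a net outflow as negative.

1613.34

Goods balance = 2684.28 - 3152.57 = -468.29
Services balance = 2159.98 - 3537.79 = -1377.81
Trade balance (goods + services) = -468.29 + (-1377.81) = -1846.10
Net primary income = 1499.72 - 1223.10 = 276.62
Net secondary income = 607.20 - 486.58 = 120.62
Current account = -1846.10 + 276.62 + 120.62 = -1448.86
Financial account = -(-1448.86 + (-164.48)) = 1613.34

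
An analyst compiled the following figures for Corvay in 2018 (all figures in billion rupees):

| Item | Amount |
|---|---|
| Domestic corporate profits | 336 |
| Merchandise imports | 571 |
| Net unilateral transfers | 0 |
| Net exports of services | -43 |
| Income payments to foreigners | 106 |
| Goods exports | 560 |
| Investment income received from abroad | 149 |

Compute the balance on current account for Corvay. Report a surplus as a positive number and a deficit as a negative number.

Goods balance = 560 - 571 = -11
Services balance = -43
Trade balance (goods + services) = -11 + (-43) = -54
Net primary income = 149 - 106 = 43
Net secondary income = 0
Current account = -54 + 43 + 0 = -11

-11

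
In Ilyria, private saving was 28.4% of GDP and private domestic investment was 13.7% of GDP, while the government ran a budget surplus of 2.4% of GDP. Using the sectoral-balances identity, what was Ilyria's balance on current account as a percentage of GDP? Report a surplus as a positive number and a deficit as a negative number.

17.1

By the sectoral-balances identity, CA = (S_private - I) + (T - G).
Private balance = 28.4 - 13.7 = 14.7
Government balance (T - G) = 2.4
CA = 14.7 + 2.4 = 17.1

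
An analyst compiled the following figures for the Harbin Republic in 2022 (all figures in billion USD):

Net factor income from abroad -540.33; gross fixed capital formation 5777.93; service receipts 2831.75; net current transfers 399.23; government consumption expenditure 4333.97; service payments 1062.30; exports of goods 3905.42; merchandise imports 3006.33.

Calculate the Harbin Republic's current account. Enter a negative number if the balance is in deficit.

2527.44

Goods balance = 3905.42 - 3006.33 = 899.09
Services balance = 2831.75 - 1062.30 = 1769.45
Trade balance (goods + services) = 899.09 + 1769.45 = 2668.54
Net primary income = -540.33
Net secondary income = 399.23
Current account = 2668.54 + (-540.33) + 399.23 = 2527.44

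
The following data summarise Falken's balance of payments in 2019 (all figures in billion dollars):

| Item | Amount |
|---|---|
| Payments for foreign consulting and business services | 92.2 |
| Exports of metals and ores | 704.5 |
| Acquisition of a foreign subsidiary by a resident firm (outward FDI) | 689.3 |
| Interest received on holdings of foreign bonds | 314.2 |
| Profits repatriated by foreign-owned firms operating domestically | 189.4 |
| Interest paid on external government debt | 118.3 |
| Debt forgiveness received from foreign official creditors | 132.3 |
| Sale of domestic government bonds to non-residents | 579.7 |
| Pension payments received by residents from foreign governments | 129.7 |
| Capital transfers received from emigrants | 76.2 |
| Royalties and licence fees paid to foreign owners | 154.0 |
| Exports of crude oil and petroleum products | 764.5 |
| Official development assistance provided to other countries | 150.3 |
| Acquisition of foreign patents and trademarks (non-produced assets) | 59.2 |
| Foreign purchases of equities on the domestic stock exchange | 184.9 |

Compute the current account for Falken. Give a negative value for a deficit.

1208.7

Goods: 704.5 + 764.5 = 1469.0
Services: -92.2 - 154.0 = -246.2
Primary income: 314.2 - 118.3 - 189.4 = 6.5
Secondary income: 129.7 - 150.3 = -20.6
Current account = 1469.0 + (-246.2) + 6.5 + (-20.6) = 1208.7
(Excluded from the current account — financial account: acquisition of a foreign subsidiary by a resident firm (outward FDI) 689.3, sale of domestic government bonds to non-residents 579.7, foreign purchases of equities on the domestic stock exchange 184.9; capital account: debt forgiveness received from foreign official creditors 132.3, capital transfers received from emigrants 76.2, acquisition of foreign patents and trademarks (non-produced assets) 59.2.)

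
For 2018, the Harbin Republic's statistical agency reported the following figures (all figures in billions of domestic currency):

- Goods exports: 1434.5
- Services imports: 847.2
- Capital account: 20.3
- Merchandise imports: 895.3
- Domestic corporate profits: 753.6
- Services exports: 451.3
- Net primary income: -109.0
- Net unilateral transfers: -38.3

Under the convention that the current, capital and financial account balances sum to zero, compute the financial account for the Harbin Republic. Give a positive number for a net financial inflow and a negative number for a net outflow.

-16.3

Goods balance = 1434.5 - 895.3 = 539.2
Services balance = 451.3 - 847.2 = -395.9
Trade balance (goods + services) = 539.2 + (-395.9) = 143.3
Net primary income = -109.0
Net secondary income = -38.3
Current account = 143.3 + (-109.0) + (-38.3) = -4.0
Financial account = -(-4.0 + 20.3) = -16.3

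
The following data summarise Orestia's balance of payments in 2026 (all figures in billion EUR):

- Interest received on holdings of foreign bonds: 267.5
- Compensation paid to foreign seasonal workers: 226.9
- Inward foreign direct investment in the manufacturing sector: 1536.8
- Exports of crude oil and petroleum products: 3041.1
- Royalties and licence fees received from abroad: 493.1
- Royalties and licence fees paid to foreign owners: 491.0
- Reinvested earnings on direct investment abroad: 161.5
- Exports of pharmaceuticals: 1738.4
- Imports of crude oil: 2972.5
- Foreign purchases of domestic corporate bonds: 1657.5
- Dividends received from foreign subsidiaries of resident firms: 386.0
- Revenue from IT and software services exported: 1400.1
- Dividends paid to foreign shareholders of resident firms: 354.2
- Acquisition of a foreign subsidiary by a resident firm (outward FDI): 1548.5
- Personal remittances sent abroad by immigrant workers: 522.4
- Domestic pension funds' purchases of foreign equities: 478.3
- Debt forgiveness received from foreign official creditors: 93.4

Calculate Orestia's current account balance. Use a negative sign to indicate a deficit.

Goods: -2972.5 + 3041.1 + 1738.4 = 1807.0
Services: -491.0 + 493.1 + 1400.1 = 1402.2
Primary income: 161.5 - 354.2 + 386.0 - 226.9 + 267.5 = 233.9
Secondary income: -522.4
Current account = 1807.0 + 1402.2 + 233.9 + (-522.4) = 2920.7
(Excluded from the current account — financial account: inward foreign direct investment in the manufacturing sector 1536.8, foreign purchases of domestic corporate bonds 1657.5, acquisition of a foreign subsidiary by a resident firm (outward FDI) 1548.5, domestic pension funds' purchases of foreign equities 478.3; capital account: debt forgiveness received from foreign official creditors 93.4.)

2920.7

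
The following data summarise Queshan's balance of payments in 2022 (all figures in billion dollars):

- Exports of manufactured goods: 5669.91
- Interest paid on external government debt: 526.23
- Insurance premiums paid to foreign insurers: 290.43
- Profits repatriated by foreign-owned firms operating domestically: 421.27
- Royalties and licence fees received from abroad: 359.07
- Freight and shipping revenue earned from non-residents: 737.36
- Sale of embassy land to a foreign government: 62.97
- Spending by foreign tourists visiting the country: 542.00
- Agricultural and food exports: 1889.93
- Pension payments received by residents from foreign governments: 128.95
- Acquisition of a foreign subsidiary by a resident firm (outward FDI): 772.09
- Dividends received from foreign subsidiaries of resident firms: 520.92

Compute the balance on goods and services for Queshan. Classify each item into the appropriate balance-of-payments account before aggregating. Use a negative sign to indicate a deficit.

8907.84

Goods: 5669.91 + 1889.93 = 7559.84
Services: 359.07 - 290.43 + 737.36 + 542.00 = 1348.00
Trade balance = 7559.84 + 1348.00 = 8907.84
(Excluded from the trade balance — primary income: interest paid on external government debt 526.23, profits repatriated by foreign-owned firms operating domestically 421.27, dividends received from foreign subsidiaries of resident firms 520.92; capital account: sale of embassy land to a foreign government 62.97; secondary income: pension payments received by residents from foreign governments 128.95; financial account: acquisition of a foreign subsidiary by a resident firm (outward FDI) 772.09.)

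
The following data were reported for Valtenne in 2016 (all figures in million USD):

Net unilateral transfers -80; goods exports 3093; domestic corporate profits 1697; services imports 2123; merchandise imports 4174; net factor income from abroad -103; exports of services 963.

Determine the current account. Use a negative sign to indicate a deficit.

Goods balance = 3093 - 4174 = -1081
Services balance = 963 - 2123 = -1160
Trade balance (goods + services) = -1081 + (-1160) = -2241
Net primary income = -103
Net secondary income = -80
Current account = -2241 + (-103) + (-80) = -2424

-2424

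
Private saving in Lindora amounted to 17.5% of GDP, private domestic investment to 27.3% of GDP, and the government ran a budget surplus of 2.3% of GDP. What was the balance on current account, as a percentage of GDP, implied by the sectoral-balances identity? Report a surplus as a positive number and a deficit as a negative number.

By the sectoral-balances identity, CA = (S_private - I) + (T - G).
Private balance = 17.5 - 27.3 = -9.8
Government balance (T - G) = 2.3
CA = -9.8 + 2.3 = -7.5

-7.5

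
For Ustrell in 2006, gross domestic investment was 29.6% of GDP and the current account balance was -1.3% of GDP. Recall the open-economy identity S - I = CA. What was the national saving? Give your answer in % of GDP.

28.3

S - I = CA (net lending to the rest of the world).
S = I + CA = 29.6 + (-1.3) = 28.3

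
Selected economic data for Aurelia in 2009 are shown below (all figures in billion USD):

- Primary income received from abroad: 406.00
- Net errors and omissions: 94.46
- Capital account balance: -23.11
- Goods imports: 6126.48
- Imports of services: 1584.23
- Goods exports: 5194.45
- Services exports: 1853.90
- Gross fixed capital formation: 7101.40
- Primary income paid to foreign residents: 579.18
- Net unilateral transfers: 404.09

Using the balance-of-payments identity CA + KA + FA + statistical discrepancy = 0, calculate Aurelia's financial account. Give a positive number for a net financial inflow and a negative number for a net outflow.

360.10

Goods balance = 5194.45 - 6126.48 = -932.03
Services balance = 1853.90 - 1584.23 = 269.67
Trade balance (goods + services) = -932.03 + 269.67 = -662.36
Net primary income = 406.00 - 579.18 = -173.18
Net secondary income = 404.09
Current account = -662.36 + (-173.18) + 404.09 = -431.45
Financial account = -(-431.45 + (-23.11) + 94.46) = 360.10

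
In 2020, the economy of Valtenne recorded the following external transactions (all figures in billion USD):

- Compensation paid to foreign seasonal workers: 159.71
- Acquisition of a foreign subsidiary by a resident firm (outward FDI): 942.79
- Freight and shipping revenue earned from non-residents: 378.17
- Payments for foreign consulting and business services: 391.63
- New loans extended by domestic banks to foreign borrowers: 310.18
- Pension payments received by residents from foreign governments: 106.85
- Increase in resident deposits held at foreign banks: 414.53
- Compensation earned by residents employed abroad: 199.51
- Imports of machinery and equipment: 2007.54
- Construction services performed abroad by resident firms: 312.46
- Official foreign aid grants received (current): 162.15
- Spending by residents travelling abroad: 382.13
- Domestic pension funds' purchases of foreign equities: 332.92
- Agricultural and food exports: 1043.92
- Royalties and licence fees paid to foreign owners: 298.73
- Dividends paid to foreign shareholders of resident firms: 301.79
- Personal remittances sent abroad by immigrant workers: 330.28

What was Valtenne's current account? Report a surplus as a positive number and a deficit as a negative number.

Goods: 1043.92 - 2007.54 = -963.62
Services: -382.13 + 378.17 + 312.46 - 298.73 - 391.63 = -381.86
Primary income: -301.79 - 159.71 + 199.51 = -261.99
Secondary income: 162.15 - 330.28 + 106.85 = -61.28
Current account = (-963.62) + (-381.86) + (-261.99) + (-61.28) = -1668.75
(Excluded from the current account — financial account: acquisition of a foreign subsidiary by a resident firm (outward FDI) 942.79, new loans extended by domestic banks to foreign borrowers 310.18, increase in resident deposits held at foreign banks 414.53, domestic pension funds' purchases of foreign equities 332.92.)

-1668.75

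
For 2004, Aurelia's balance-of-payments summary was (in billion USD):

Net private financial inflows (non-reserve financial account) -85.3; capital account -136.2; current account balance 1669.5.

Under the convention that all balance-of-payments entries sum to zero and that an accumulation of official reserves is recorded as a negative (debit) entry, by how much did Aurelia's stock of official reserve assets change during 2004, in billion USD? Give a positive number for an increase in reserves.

1448.0

Official reserve transactions balance = -(1669.5 + (-136.2) + (-85.3)) = -1448.0
An accumulation of reserves is recorded as a debit (negative entry), so the change in the stock of reserves is the negative of that balance.
Change in official reserves = -(-1448.0) = 1448.0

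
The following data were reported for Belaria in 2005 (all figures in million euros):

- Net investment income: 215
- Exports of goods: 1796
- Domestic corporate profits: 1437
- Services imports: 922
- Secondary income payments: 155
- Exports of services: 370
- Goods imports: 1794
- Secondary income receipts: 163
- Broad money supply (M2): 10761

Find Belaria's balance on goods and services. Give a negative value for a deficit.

-550

Goods balance = 1796 - 1794 = 2
Services balance = 370 - 922 = -552
Trade balance (goods + services) = 2 + (-552) = -550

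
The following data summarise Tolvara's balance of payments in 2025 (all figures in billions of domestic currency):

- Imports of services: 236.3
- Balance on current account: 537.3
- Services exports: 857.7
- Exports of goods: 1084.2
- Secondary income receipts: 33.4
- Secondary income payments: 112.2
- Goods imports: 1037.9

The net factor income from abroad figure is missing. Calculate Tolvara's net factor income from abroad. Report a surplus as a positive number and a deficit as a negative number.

-51.6

Current account = goods balance + services balance + net primary income + net secondary income
Sum of the known components = 588.9
Net factor income from abroad = CA - (known components) = 537.3 - 588.9 = -51.6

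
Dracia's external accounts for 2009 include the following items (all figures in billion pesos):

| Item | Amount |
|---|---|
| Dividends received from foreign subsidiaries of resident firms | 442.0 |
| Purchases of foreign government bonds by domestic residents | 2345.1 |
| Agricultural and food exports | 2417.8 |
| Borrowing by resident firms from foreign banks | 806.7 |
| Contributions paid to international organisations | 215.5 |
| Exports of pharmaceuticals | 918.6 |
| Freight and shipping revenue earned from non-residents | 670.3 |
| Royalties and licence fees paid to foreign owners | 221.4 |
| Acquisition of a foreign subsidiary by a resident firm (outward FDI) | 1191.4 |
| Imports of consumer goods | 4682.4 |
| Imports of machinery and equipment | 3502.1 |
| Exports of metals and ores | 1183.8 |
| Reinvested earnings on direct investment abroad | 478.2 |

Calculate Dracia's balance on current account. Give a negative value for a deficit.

-2510.7

Goods: 1183.8 + 918.6 + 2417.8 - 3502.1 - 4682.4 = -3664.3
Services: 670.3 - 221.4 = 448.9
Primary income: 478.2 + 442.0 = 920.2
Secondary income: -215.5
Current account = (-3664.3) + 448.9 + 920.2 + (-215.5) = -2510.7
(Excluded from the current account — financial account: purchases of foreign government bonds by domestic residents 2345.1, borrowing by resident firms from foreign banks 806.7, acquisition of a foreign subsidiary by a resident firm (outward FDI) 1191.4.)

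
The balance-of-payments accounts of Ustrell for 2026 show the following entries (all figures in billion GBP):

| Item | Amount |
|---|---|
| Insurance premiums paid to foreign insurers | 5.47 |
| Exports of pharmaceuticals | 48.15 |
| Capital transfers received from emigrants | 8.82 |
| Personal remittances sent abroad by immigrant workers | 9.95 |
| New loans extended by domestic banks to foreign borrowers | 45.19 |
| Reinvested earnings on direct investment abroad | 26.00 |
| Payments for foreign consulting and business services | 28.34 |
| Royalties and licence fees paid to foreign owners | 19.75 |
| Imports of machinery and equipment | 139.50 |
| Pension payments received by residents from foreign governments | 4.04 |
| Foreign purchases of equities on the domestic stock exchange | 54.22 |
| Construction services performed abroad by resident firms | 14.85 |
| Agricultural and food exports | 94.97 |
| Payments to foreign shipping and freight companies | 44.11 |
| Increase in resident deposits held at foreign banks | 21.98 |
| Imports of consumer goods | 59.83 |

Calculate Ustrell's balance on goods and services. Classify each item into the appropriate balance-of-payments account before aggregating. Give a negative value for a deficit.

Goods: -59.83 + 94.97 - 139.50 + 48.15 = -56.21
Services: 14.85 - 19.75 - 28.34 - 5.47 - 44.11 = -82.82
Trade balance = -56.21 + (-82.82) = -139.03
(Excluded from the trade balance — capital account: capital transfers received from emigrants 8.82; secondary income: personal remittances sent abroad by immigrant workers 9.95, pension payments received by residents from foreign governments 4.04; financial account: new loans extended by domestic banks to foreign borrowers 45.19, foreign purchases of equities on the domestic stock exchange 54.22, increase in resident deposits held at foreign banks 21.98; primary income: reinvested earnings on direct investment abroad 26.00.)

-139.03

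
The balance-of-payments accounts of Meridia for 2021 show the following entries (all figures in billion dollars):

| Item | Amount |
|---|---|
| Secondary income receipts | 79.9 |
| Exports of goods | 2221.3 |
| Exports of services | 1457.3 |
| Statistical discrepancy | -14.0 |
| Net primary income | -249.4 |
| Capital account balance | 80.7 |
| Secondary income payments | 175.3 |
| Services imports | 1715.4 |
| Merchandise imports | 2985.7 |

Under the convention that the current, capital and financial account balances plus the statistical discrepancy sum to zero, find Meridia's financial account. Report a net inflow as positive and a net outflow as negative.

1300.6

Goods balance = 2221.3 - 2985.7 = -764.4
Services balance = 1457.3 - 1715.4 = -258.1
Trade balance (goods + services) = -764.4 + (-258.1) = -1022.5
Net primary income = -249.4
Net secondary income = 79.9 - 175.3 = -95.4
Current account = -1022.5 + (-249.4) + (-95.4) = -1367.3
Financial account = -(-1367.3 + 80.7 + (-14.0)) = 1300.6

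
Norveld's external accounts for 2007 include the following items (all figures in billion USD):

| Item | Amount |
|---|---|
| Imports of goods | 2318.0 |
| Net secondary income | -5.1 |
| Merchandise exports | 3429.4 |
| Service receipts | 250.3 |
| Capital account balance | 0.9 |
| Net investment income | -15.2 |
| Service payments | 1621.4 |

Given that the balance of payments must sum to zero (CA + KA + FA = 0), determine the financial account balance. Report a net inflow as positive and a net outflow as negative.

279.1

Goods balance = 3429.4 - 2318.0 = 1111.4
Services balance = 250.3 - 1621.4 = -1371.1
Trade balance (goods + services) = 1111.4 + (-1371.1) = -259.7
Net primary income = -15.2
Net secondary income = -5.1
Current account = -259.7 + (-15.2) + (-5.1) = -280.0
Financial account = -(-280.0 + 0.9) = 279.1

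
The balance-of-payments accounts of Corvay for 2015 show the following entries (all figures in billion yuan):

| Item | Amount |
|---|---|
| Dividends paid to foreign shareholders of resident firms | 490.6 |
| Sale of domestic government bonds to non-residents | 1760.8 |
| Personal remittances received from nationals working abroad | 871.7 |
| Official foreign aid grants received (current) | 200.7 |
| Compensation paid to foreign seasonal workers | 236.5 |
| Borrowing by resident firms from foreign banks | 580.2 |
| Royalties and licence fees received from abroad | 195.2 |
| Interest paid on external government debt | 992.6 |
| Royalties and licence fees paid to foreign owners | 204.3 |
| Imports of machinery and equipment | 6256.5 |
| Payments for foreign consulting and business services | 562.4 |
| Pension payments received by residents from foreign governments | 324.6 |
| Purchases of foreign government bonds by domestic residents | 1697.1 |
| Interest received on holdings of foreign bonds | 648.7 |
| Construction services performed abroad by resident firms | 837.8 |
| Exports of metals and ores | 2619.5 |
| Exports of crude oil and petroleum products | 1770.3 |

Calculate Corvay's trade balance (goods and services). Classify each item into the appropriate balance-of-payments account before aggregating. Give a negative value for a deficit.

-1600.4

Goods: -6256.5 + 1770.3 + 2619.5 = -1866.7
Services: 837.8 - 562.4 - 204.3 + 195.2 = 266.3
Trade balance = -1866.7 + 266.3 = -1600.4
(Excluded from the trade balance — primary income: dividends paid to foreign shareholders of resident firms 490.6, compensation paid to foreign seasonal workers 236.5, interest paid on external government debt 992.6, interest received on holdings of foreign bonds 648.7; financial account: sale of domestic government bonds to non-residents 1760.8, borrowing by resident firms from foreign banks 580.2, purchases of foreign government bonds by domestic residents 1697.1; secondary income: personal remittances received from nationals working abroad 871.7, official foreign aid grants received (current) 200.7, pension payments received by residents from foreign governments 324.6.)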